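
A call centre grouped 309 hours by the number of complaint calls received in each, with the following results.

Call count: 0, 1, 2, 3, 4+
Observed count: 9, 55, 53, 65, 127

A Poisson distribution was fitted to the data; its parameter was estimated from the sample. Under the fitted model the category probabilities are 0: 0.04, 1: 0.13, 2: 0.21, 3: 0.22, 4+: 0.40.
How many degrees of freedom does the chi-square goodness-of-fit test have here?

3

There are k = 5 categories and 1 parameter estimated from the data, so df = 5 − 1 − 1 = 3.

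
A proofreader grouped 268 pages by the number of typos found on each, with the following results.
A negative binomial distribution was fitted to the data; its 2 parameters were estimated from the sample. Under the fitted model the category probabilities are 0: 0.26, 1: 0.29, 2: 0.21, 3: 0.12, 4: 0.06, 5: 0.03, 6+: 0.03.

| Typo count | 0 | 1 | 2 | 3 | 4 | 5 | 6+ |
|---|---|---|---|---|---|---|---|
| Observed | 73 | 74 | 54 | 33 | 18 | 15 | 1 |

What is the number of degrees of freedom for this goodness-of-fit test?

4

There are k = 7 categories and 2 parameters estimated from the data, so df = 7 − 1 − 2 = 4.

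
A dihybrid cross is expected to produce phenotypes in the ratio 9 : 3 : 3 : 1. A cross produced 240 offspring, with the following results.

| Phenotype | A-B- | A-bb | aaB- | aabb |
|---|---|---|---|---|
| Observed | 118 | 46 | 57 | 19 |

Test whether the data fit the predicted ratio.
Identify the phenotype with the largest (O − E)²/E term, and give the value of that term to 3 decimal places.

Ratio total = 16. Expected counts: 240×9/16 = 135, 240×3/16 = 45, 240×3/16 = 45, 240×1/16 = 15.
A-B-: (118 − 135)²/135 = 289/135 = 2.1407
A-bb: (46 − 45)²/45 = 1/45 = 0.0222
aaB-: (57 − 45)²/45 = 144/45 = 3.2000
aabb: (19 − 15)²/15 = 16/15 = 1.0667
The largest term is for aaB-: 3.200.

aaB-, 3.200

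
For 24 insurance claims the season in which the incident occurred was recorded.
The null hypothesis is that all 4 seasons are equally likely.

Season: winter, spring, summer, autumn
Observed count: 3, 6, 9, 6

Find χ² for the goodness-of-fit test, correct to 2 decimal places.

Expected count for each of the 4 categories: 24/4 = 6.
winter: (3 − 6)²/6 = 9/6 = 1.500
spring: (6 − 6)²/6 = 0/6 = 0.000
summer: (9 − 6)²/6 = 9/6 = 1.500
autumn: (6 − 6)²/6 = 0/6 = 0.000
Sum = 3.00

3.00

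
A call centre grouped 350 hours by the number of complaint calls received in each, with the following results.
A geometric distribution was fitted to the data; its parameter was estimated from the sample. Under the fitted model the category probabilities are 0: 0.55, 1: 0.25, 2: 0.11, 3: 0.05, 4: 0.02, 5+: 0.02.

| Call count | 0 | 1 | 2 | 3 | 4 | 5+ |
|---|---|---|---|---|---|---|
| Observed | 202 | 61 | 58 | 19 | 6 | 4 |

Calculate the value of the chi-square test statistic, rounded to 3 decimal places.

19.928

Expected counts E_i = n·p_i: 350×0.55 = 192.5, 350×0.25 = 87.5, 350×0.11 = 38.5, 350×0.05 = 17.5, 350×0.02 = 7, 350×0.02 = 7.
cat         O        E   (O−E)²/E
0         202    192.5     0.4688
1          61     87.5     8.0257
2          58     38.5     9.8766
3          19     17.5     0.1286
4           6        7     0.1429
5+          4        7     1.2857
Sum = 19.928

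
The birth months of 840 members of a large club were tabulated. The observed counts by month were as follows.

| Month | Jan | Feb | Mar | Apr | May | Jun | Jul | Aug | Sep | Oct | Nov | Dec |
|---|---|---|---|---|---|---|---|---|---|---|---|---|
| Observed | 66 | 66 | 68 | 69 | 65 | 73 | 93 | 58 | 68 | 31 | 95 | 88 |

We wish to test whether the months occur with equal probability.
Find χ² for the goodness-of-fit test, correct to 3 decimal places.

Under H₀ each category has probability 1/12, so each expected count is 840/12 = 70.
cat         O        E   (O−E)²/E
Jan        66       70     0.2286
Feb        66       70     0.2286
Mar        68       70     0.0571
Apr        69       70     0.0143
May        65       70     0.3571
Jun        73       70     0.1286
Jul        93       70     7.5571
Aug        58       70     2.0571
Sep        68       70     0.0571
Oct        31       70    21.7286
Nov        95       70     8.9286
Dec        88       70     4.6286
Sum = 45.971

45.971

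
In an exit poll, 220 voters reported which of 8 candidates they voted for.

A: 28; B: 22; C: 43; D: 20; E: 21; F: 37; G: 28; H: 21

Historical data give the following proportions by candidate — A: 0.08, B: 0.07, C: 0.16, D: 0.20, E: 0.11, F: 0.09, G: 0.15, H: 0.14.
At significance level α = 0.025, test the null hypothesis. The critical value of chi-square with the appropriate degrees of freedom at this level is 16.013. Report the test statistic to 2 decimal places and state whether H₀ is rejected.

Expected counts E_i = n·p_i: 220×0.08 = 17.6, 220×0.07 = 15.4, 220×0.16 = 35.2, 220×0.20 = 44, 220×0.11 = 24.2, 220×0.09 = 19.8, 220×0.15 = 33, 220×0.14 = 30.8.
cat         O        E   (O−E)²/E
A          28     17.6      6.145
B          22     15.4      2.829
C          43     35.2      1.728
D          20       44     13.091
E          21     24.2      0.423
F          37     19.8     14.941
G          28       33      0.758
H          21     30.8      3.118
Sum = 43.03
df = 7. Since 43.03 > 16.013, we reject H₀.

43.03; reject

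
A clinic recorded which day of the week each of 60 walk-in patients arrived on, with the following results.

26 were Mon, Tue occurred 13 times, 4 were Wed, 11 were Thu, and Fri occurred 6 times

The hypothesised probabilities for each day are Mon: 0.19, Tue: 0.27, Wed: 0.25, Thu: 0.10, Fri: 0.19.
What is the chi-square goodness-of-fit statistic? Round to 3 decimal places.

Expected counts E_i = n·p_i: 60×0.19 = 11.4, 60×0.27 = 16.2, 60×0.25 = 15, 60×0.10 = 6, 60×0.19 = 11.4.
χ² = (26−11.4)²/11.4 + (13−16.2)²/16.2 + (4−15)²/15 + (11−6)²/6 + (6−11.4)²/11.4
   = 18.6982 + 0.6321 + 8.0667 + 4.1667 + 2.5579
Sum = 34.122

34.122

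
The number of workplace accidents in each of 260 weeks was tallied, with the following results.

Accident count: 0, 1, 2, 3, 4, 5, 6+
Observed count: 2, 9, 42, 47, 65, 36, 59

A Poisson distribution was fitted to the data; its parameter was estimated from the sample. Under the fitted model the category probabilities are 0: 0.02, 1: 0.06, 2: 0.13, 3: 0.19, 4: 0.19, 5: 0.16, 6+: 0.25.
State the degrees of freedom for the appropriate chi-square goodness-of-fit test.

There are k = 7 categories and 1 parameter estimated from the data, so df = 7 − 1 − 1 = 5.

5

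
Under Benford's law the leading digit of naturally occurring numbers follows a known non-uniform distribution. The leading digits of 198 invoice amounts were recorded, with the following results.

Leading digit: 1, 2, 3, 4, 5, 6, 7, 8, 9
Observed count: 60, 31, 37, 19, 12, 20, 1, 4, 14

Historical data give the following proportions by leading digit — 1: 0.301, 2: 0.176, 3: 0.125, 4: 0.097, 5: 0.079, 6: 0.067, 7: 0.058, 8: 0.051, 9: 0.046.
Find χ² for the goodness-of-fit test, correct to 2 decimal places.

26.64

Expected counts E_i = n·p_i: 198×0.301 = 59.598, 198×0.176 = 34.848, 198×0.125 = 24.75, 198×0.097 = 19.206, 198×0.079 = 15.642, 198×0.067 = 13.266, 198×0.058 = 11.484, 198×0.051 = 10.098, 198×0.046 = 9.108.
1: (60 − 59.598)²/59.598 = 0.161604/59.598 = 0.003
2: (31 − 34.848)²/34.848 = 14.807104/34.848 = 0.425
3: (37 − 24.75)²/24.75 = 150.0625/24.75 = 6.063
4: (19 − 19.206)²/19.206 = 0.042436/19.206 = 0.002
5: (12 − 15.642)²/15.642 = 13.264164/15.642 = 0.848
6: (20 − 13.266)²/13.266 = 45.346756/13.266 = 3.418
7: (1 − 11.484)²/11.484 = 109.914256/11.484 = 9.571
8: (4 − 10.098)²/10.098 = 37.185604/10.098 = 3.682
9: (14 − 9.108)²/9.108 = 23.931664/9.108 = 2.628
Sum = 26.64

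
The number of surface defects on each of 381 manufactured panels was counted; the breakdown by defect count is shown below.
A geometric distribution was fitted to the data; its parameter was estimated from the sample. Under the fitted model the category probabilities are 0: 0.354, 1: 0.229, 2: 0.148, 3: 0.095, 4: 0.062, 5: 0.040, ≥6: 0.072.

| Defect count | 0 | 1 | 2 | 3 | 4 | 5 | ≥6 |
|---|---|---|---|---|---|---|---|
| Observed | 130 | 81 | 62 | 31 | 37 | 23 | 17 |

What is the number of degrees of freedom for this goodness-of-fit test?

There are k = 7 categories and 1 parameter estimated from the data, so df = 7 − 1 − 1 = 5.

5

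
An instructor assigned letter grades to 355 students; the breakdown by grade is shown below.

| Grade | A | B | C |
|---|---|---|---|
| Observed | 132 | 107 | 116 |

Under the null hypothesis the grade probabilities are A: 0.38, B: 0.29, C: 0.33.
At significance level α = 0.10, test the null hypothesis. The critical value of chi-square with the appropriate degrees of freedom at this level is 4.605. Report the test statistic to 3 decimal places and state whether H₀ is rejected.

0.233; do not reject

Expected counts E_i = n·p_i: 355×0.38 = 134.9, 355×0.29 = 102.95, 355×0.33 = 117.15.
A: (132 − 134.9)²/134.9 = 8.41/134.9 = 0.0623
B: (107 − 102.95)²/102.95 = 16.4025/102.95 = 0.1593
C: (116 − 117.15)²/117.15 = 1.3225/117.15 = 0.0113
Sum = 0.233
df = 2. Since 0.233 < 4.605, we do not reject H₀.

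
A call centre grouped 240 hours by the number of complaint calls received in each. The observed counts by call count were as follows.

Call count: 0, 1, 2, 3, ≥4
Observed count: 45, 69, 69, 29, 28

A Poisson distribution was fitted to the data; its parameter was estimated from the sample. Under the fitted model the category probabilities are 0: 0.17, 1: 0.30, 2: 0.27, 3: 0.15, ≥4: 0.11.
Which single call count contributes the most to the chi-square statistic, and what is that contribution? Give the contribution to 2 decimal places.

Expected counts E_i = n·p_i: 240×0.17 = 40.8, 240×0.30 = 72, 240×0.27 = 64.8, 240×0.15 = 36, 240×0.11 = 26.4.
χ² = (45−40.8)²/40.8 + (69−72)²/72 + (69−64.8)²/64.8 + (29−36)²/36 + (28−26.4)²/26.4
   = 0.432 + 0.125 + 0.272 + 1.361 + 0.097
The largest term is for 3: 1.36.

3, 1.36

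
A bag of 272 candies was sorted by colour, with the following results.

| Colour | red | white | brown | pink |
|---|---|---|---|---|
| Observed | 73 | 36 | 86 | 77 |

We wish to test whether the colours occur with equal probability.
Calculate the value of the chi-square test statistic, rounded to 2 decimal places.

21.38

Expected count for each of the 4 categories: 272/4 = 68.
red: (73 − 68)²/68 = 25/68 = 0.368
white: (36 − 68)²/68 = 1024/68 = 15.059
brown: (86 − 68)²/68 = 324/68 = 4.765
pink: (77 − 68)²/68 = 81/68 = 1.191
Sum = 21.38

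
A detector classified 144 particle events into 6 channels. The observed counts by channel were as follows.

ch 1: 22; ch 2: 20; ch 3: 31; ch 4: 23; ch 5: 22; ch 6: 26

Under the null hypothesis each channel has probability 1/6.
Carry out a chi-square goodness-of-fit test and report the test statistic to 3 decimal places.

3.250

Under H₀ each category has probability 1/6, so each expected count is 144/6 = 24.
cat         O        E   (O−E)²/E
ch 1       22       24     0.1667
ch 2       20       24     0.6667
ch 3       31       24     2.0417
ch 4       23       24     0.0417
ch 5       22       24     0.1667
ch 6       26       24     0.1667
Sum = 3.250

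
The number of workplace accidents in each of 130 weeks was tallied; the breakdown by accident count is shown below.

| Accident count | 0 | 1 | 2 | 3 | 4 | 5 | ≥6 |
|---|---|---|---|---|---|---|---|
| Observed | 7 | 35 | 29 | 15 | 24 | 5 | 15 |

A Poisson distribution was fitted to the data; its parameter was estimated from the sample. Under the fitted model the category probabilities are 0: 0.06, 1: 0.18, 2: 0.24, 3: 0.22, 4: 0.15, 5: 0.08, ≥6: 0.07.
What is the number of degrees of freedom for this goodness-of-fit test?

There are k = 7 categories and 1 parameter estimated from the data, so df = 7 − 1 − 1 = 5.

5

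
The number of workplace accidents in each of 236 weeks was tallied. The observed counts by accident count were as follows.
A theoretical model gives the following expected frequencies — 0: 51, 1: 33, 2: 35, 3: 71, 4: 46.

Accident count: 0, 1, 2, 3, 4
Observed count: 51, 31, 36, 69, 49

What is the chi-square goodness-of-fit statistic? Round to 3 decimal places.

0.402

χ² = (51−51)²/51 + (31−33)²/33 + (36−35)²/35 + (69−71)²/71 + (49−46)²/46
   = 0.0000 + 0.1212 + 0.0286 + 0.0563 + 0.1957
Sum = 0.402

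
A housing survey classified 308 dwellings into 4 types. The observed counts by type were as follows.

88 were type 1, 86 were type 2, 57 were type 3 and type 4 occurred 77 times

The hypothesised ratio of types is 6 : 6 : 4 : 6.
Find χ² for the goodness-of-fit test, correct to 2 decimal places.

Ratio total = 22. Expected counts: 308×6/22 = 84, 308×6/22 = 84, 308×4/22 = 56, 308×6/22 = 84.
cat         O        E   (O−E)²/E
type 1     88       84      0.190
type 2     86       84      0.048
type 3     57       56      0.018
type 4     77       84      0.583
Sum = 0.84

0.84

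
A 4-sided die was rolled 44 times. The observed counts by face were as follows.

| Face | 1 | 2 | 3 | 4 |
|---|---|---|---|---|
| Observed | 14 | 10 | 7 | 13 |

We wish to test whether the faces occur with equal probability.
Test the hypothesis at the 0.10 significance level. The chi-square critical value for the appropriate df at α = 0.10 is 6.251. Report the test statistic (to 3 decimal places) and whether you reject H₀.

Expected count for each of the 4 categories: 44/4 = 11.
1: (14 − 11)²/11 = 9/11 = 0.8182
2: (10 − 11)²/11 = 1/11 = 0.0909
3: (7 − 11)²/11 = 16/11 = 1.4545
4: (13 − 11)²/11 = 4/11 = 0.3636
Sum = 2.727
df = 3. Since 2.727 < 6.251, we do not reject H₀.

2.727; do not reject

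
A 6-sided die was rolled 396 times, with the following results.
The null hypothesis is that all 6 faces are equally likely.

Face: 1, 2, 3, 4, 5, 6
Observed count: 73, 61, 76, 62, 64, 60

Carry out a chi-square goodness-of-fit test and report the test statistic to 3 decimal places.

Expected count for each of the 6 categories: 396/6 = 66.
cat         O        E   (O−E)²/E
1          73       66     0.7424
2          61       66     0.3788
3          76       66     1.5152
4          62       66     0.2424
5          64       66     0.0606
6          60       66     0.5455
Sum = 3.485

3.485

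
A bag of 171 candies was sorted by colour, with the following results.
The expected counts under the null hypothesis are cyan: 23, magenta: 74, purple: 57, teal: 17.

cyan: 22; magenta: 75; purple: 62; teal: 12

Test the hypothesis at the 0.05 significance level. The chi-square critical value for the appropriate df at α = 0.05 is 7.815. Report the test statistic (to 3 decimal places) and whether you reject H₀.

cyan: (22 − 23)²/23 = 1/23 = 0.0435
magenta: (75 − 74)²/74 = 1/74 = 0.0135
purple: (62 − 57)²/57 = 25/57 = 0.4386
teal: (12 − 17)²/17 = 25/17 = 1.4706
Sum = 1.966
df = 3. Since 1.966 < 7.815, we do not reject H₀.

1.966; do not reject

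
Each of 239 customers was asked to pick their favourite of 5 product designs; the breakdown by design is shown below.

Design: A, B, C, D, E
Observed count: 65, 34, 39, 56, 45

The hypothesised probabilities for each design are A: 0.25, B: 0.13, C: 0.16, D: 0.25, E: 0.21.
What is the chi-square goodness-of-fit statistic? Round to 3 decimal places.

Expected counts E_i = n·p_i: 239×0.25 = 59.75, 239×0.13 = 31.07, 239×0.16 = 38.24, 239×0.25 = 59.75, 239×0.21 = 50.19.
A: (65 − 59.75)²/59.75 = 27.5625/59.75 = 0.4613
B: (34 − 31.07)²/31.07 = 8.5849/31.07 = 0.2763
C: (39 − 38.24)²/38.24 = 0.5776/38.24 = 0.0151
D: (56 − 59.75)²/59.75 = 14.0625/59.75 = 0.2354
E: (45 − 50.19)²/50.19 = 26.9361/50.19 = 0.5367
Sum = 1.525

1.525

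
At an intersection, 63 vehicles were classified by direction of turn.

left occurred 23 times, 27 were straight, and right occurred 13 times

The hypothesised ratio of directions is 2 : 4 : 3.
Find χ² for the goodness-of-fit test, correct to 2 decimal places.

8.87

Ratio total = 9. Expected counts: 63×2/9 = 14, 63×4/9 = 28, 63×3/9 = 21.
left: (23 − 14)²/14 = 81/14 = 5.786
straight: (27 − 28)²/28 = 1/28 = 0.036
right: (13 − 21)²/21 = 64/21 = 3.048
Sum = 8.87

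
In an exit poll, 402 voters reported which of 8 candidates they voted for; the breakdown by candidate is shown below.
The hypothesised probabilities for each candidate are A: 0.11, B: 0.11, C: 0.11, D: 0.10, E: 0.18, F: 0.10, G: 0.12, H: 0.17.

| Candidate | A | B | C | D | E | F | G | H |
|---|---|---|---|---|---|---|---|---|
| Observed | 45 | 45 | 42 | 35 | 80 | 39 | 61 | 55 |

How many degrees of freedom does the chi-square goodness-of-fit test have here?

There are k = 8 categories and no parameters were estimated from the data, so df = 8 − 1 = 7.

7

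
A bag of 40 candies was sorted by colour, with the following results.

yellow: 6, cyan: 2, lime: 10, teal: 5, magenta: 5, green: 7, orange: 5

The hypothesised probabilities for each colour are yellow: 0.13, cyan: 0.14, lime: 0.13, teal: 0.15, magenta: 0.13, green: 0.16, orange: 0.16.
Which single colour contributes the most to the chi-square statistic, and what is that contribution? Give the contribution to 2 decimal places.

lime, 4.43

Expected counts E_i = n·p_i: 40×0.13 = 5.2, 40×0.14 = 5.6, 40×0.13 = 5.2, 40×0.15 = 6, 40×0.13 = 5.2, 40×0.16 = 6.4, 40×0.16 = 6.4.
yellow: (6 − 5.2)²/5.2 = 0.64/5.2 = 0.123
cyan: (2 − 5.6)²/5.6 = 12.96/5.6 = 2.314
lime: (10 − 5.2)²/5.2 = 23.04/5.2 = 4.431
teal: (5 − 6)²/6 = 1/6 = 0.167
magenta: (5 − 5.2)²/5.2 = 0.04/5.2 = 0.008
green: (7 − 6.4)²/6.4 = 0.36/6.4 = 0.056
orange: (5 − 6.4)²/6.4 = 1.96/6.4 = 0.306
The largest term is for lime: 4.43.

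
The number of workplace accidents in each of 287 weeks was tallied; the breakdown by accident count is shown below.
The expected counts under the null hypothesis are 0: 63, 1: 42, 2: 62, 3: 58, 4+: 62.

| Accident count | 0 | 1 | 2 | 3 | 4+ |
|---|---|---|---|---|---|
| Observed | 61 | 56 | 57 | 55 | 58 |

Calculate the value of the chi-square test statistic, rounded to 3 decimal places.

5.547

χ² = (61−63)²/63 + (56−42)²/42 + (57−62)²/62 + (55−58)²/58 + (58−62)²/62
   = 0.0635 + 4.6667 + 0.4032 + 0.1552 + 0.2581
Sum = 5.547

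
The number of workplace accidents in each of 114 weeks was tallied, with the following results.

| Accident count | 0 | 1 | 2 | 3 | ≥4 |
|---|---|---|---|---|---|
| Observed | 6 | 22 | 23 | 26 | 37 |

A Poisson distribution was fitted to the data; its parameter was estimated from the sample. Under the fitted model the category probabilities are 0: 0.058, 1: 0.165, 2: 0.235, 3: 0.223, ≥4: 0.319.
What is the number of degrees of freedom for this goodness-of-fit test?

There are k = 5 categories and 1 parameter estimated from the data, so df = 5 − 1 − 1 = 3.

3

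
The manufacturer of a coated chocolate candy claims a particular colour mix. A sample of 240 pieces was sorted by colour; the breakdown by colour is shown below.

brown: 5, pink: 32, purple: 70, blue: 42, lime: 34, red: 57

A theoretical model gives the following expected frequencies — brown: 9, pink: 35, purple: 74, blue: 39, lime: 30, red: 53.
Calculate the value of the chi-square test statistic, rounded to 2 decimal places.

3.32

cat         O        E   (O−E)²/E
brown       5        9      1.778
pink       32       35      0.257
purple     70       74      0.216
blue       42       39      0.231
lime       34       30      0.533
red        57       53      0.302
Sum = 3.32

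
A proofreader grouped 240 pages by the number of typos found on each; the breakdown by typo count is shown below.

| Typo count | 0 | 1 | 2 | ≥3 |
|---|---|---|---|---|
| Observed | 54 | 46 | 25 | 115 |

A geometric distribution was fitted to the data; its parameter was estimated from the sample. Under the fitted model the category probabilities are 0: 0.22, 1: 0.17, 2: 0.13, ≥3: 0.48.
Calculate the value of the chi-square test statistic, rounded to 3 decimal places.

1.922

Expected counts E_i = n·p_i: 240×0.22 = 52.8, 240×0.17 = 40.8, 240×0.13 = 31.2, 240×0.48 = 115.2.
0: (54 − 52.8)²/52.8 = 1.44/52.8 = 0.0273
1: (46 − 40.8)²/40.8 = 27.04/40.8 = 0.6627
2: (25 − 31.2)²/31.2 = 38.44/31.2 = 1.2321
≥3: (115 − 115.2)²/115.2 = 0.04/115.2 = 0.0003
Sum = 1.922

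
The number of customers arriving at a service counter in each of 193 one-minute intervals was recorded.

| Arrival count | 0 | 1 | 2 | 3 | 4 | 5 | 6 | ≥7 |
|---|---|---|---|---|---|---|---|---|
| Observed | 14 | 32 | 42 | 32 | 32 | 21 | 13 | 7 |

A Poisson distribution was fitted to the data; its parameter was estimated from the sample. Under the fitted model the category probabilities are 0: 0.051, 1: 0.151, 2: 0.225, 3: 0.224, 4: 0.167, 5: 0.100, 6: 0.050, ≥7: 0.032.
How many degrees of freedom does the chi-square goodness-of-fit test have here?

6

There are k = 8 categories and 1 parameter estimated from the data, so df = 8 − 1 − 1 = 6.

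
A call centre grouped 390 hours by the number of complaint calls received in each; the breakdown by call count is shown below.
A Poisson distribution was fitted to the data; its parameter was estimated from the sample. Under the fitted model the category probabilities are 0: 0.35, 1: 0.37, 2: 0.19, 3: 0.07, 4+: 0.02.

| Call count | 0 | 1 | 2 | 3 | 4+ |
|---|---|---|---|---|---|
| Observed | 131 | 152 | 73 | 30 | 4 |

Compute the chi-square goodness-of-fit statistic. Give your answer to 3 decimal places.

Expected counts E_i = n·p_i: 390×0.35 = 136.5, 390×0.37 = 144.3, 390×0.19 = 74.1, 390×0.07 = 27.3, 390×0.02 = 7.8.
0: (131 − 136.5)²/136.5 = 30.25/136.5 = 0.2216
1: (152 − 144.3)²/144.3 = 59.29/144.3 = 0.4109
2: (73 − 74.1)²/74.1 = 1.21/74.1 = 0.0163
3: (30 − 27.3)²/27.3 = 7.29/27.3 = 0.2670
4+: (4 − 7.8)²/7.8 = 14.44/7.8 = 1.8513
Sum = 2.767

2.767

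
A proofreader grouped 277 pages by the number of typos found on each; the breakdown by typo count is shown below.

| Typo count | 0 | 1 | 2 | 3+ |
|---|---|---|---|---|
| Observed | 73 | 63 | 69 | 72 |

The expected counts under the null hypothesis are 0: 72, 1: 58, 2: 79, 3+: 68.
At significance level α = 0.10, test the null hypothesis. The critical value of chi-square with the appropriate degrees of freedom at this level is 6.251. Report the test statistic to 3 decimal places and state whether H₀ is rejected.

1.946; do not reject

cat         O        E   (O−E)²/E
0          73       72     0.0139
1          63       58     0.4310
2          69       79     1.2658
3+         72       68     0.2353
Sum = 1.946
df = 3. Since 1.946 < 6.251, we do not reject H₀.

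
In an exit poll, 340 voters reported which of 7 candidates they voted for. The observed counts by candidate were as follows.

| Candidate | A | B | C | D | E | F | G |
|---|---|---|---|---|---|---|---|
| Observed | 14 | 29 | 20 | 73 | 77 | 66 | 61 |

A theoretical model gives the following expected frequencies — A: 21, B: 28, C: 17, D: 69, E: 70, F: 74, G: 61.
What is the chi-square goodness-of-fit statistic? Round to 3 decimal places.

4.695

cat         O        E   (O−E)²/E
A          14       21     2.3333
B          29       28     0.0357
C          20       17     0.5294
D          73       69     0.2319
E          77       70     0.7000
F          66       74     0.8649
G          61       61     0.0000
Sum = 4.695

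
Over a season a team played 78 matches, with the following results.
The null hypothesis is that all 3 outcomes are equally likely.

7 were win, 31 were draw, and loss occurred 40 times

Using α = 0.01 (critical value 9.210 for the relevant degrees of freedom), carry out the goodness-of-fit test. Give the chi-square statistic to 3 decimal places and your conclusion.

22.385; reject

Under H₀ each category has probability 1/3, so each expected count is 78/3 = 26.
χ² = (7−26)²/26 + (31−26)²/26 + (40−26)²/26
   = 13.8846 + 0.9615 + 7.5385
Sum = 22.385
df = 2. Since 22.385 > 9.210, we reject H₀.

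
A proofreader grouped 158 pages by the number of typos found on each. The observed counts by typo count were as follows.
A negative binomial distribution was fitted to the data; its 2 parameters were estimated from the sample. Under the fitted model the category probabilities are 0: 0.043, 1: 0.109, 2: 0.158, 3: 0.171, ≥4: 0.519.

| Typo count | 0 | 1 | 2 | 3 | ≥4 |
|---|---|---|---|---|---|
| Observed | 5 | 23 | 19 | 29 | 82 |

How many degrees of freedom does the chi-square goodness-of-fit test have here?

2

There are k = 5 categories and 2 parameters estimated from the data, so df = 5 − 1 − 2 = 2.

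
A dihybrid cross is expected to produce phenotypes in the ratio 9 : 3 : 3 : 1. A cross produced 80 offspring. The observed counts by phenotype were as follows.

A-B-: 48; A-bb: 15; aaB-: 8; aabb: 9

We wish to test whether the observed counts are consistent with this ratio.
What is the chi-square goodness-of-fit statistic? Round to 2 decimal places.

Ratio total = 16. Expected counts: 80×9/16 = 45, 80×3/16 = 15, 80×3/16 = 15, 80×1/16 = 5.
cat         O        E   (O−E)²/E
A-B-       48       45      0.200
A-bb       15       15      0.000
aaB-        8       15      3.267
aabb        9        5      3.200
Sum = 6.67

6.67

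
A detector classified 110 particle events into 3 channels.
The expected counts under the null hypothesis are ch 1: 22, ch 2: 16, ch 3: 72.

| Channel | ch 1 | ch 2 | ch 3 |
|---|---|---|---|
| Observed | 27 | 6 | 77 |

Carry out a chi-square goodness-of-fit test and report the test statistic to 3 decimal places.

7.734

cat         O        E   (O−E)²/E
ch 1       27       22     1.1364
ch 2        6       16     6.2500
ch 3       77       72     0.3472
Sum = 7.734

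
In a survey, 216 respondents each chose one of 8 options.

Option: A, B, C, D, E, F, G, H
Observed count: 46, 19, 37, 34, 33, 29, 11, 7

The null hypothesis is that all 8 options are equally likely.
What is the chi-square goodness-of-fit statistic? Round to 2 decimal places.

47.04

Expected count for each of the 8 categories: 216/8 = 27.
χ² = (46−27)²/27 + (19−27)²/27 + (37−27)²/27 + (34−27)²/27 + (33−27)²/27 + (29−27)²/27 + (11−27)²/27 + (7−27)²/27
   = 13.370 + 2.370 + 3.704 + 1.815 + 1.333 + 0.148 + 9.481 + 14.815
Sum = 47.04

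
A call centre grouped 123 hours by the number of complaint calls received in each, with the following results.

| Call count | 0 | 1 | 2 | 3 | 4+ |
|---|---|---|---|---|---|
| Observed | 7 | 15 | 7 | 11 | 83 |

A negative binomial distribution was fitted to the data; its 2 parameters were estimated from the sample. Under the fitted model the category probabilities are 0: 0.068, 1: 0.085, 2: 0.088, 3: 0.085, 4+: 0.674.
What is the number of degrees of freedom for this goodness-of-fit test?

There are k = 5 categories and 2 parameters estimated from the data, so df = 5 − 1 − 2 = 2.

2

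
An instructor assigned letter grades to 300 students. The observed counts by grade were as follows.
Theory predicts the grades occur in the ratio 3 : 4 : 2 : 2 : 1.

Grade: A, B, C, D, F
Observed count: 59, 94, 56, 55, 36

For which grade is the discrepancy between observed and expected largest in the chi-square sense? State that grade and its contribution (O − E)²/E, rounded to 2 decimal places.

F, 4.84

Ratio total = 12. Expected counts: 300×3/12 = 75, 300×4/12 = 100, 300×2/12 = 50, 300×2/12 = 50, 300×1/12 = 25.
cat         O        E   (O−E)²/E
A          59       75      3.413
B          94      100      0.360
C          56       50      0.720
D          55       50      0.500
F          36       25      4.840
The largest term is for F: 4.84.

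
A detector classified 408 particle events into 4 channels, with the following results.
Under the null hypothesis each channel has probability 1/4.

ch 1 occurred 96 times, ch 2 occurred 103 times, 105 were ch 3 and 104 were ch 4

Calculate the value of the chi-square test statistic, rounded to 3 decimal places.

Under H₀ each category has probability 1/4, so each expected count is 408/4 = 102.
χ² = (96−102)²/102 + (103−102)²/102 + (105−102)²/102 + (104−102)²/102
   = 0.3529 + 0.0098 + 0.0882 + 0.0392
Sum = 0.490

0.490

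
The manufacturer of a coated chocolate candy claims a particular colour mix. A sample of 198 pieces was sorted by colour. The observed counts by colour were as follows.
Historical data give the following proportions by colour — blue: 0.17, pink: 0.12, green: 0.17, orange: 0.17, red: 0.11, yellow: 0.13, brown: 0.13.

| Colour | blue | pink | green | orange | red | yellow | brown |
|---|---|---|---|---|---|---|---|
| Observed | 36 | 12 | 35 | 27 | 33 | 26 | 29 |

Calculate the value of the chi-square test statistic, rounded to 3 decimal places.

13.550

Expected counts E_i = n·p_i: 198×0.17 = 33.66, 198×0.12 = 23.76, 198×0.17 = 33.66, 198×0.17 = 33.66, 198×0.11 = 21.78, 198×0.13 = 25.74, 198×0.13 = 25.74.
χ² = (36−33.66)²/33.66 + (12−23.76)²/23.76 + (35−33.66)²/33.66 + (27−33.66)²/33.66 + (33−21.78)²/21.78 + (26−25.74)²/25.74 + (29−25.74)²/25.74
   = 0.1627 + 5.8206 + 0.0533 + 1.3178 + 5.7800 + 0.0026 + 0.4129
Sum = 13.550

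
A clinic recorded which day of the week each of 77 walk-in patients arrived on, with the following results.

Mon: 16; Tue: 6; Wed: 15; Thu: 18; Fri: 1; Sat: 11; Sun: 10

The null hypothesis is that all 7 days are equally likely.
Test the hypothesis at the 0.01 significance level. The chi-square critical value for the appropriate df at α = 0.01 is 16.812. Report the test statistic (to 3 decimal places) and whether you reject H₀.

19.636; reject

Expected count for each of the 7 categories: 77/7 = 11.
χ² = (16−11)²/11 + (6−11)²/11 + (15−11)²/11 + (18−11)²/11 + (1−11)²/11 + (11−11)²/11 + (10−11)²/11
   = 2.2727 + 2.2727 + 1.4545 + 4.4545 + 9.0909 + 0.0000 + 0.0909
Sum = 19.636
df = 6. Since 19.636 > 16.812, we reject H₀.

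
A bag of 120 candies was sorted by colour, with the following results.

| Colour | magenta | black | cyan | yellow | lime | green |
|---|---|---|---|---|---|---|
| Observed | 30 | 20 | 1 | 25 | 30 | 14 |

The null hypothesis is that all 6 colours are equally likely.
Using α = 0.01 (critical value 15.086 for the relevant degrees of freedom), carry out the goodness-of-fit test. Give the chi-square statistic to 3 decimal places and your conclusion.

Expected count for each of the 6 categories: 120/6 = 20.
cat          O        E   (O−E)²/E
magenta     30       20     5.0000
black       20       20     0.0000
cyan         1       20    18.0500
yellow      25       20     1.2500
lime        30       20     5.0000
green       14       20     1.8000
Sum = 31.100
df = 5. Since 31.100 > 15.086, we reject H₀.

31.100; reject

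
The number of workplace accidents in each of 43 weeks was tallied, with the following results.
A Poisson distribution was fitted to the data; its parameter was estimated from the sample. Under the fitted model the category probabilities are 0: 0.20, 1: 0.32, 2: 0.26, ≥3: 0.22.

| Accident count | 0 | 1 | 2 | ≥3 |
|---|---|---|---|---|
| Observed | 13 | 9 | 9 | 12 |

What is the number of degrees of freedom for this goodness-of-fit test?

There are k = 4 categories and 1 parameter estimated from the data, so df = 4 − 1 − 1 = 2.

2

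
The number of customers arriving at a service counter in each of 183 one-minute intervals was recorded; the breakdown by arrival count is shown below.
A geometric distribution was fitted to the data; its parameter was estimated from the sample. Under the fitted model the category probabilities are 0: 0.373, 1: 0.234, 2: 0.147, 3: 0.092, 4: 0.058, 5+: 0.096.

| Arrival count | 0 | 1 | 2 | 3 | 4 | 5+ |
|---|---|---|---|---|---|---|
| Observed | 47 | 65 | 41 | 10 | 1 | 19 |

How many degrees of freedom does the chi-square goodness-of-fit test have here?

There are k = 6 categories and 1 parameter estimated from the data, so df = 6 − 1 − 1 = 4.

4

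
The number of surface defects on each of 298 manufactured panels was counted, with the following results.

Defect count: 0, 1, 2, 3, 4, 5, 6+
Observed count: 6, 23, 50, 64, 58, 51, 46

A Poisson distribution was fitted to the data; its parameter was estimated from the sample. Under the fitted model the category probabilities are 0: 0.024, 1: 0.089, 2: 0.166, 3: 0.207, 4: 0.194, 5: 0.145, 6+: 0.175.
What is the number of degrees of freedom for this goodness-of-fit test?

There are k = 7 categories and 1 parameter estimated from the data, so df = 7 − 1 − 1 = 5.

5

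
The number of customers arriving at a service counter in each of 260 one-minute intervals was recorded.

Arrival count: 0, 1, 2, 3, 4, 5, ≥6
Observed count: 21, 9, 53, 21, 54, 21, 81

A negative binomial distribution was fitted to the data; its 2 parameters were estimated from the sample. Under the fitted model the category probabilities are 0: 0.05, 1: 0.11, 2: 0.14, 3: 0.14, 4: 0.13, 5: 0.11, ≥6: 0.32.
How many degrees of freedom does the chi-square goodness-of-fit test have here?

There are k = 7 categories and 2 parameters estimated from the data, so df = 7 − 1 − 2 = 4.

4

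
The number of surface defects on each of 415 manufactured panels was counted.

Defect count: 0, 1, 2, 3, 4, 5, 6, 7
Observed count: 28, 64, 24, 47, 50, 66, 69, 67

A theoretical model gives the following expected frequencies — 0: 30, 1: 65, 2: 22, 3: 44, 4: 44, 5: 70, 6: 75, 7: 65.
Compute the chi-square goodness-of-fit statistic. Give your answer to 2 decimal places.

2.12

0: (28 − 30)²/30 = 4/30 = 0.133
1: (64 − 65)²/65 = 1/65 = 0.015
2: (24 − 22)²/22 = 4/22 = 0.182
3: (47 − 44)²/44 = 9/44 = 0.205
4: (50 − 44)²/44 = 36/44 = 0.818
5: (66 − 70)²/70 = 16/70 = 0.229
6: (69 − 75)²/75 = 36/75 = 0.480
7: (67 − 65)²/65 = 4/65 = 0.062
Sum = 2.12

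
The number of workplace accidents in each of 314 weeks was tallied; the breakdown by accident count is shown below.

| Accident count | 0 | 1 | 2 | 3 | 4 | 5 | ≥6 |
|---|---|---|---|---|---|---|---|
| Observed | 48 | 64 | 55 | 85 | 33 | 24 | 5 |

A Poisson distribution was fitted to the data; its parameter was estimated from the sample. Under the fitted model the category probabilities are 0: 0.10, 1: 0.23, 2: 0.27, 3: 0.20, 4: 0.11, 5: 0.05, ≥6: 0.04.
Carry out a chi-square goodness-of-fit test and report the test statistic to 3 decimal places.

37.027

Expected counts E_i = n·p_i: 314×0.10 = 31.4, 314×0.23 = 72.22, 314×0.27 = 84.78, 314×0.20 = 62.8, 314×0.11 = 34.54, 314×0.05 = 15.7, 314×0.04 = 12.56.
χ² = (48−31.4)²/31.4 + (64−72.22)²/72.22 + (55−84.78)²/84.78 + (85−62.8)²/62.8 + (33−34.54)²/34.54 + (24−15.7)²/15.7 + (5−12.56)²/12.56
   = 8.7758 + 0.9356 + 10.4606 + 7.8478 + 0.0687 + 4.3879 + 4.5504
Sum = 37.027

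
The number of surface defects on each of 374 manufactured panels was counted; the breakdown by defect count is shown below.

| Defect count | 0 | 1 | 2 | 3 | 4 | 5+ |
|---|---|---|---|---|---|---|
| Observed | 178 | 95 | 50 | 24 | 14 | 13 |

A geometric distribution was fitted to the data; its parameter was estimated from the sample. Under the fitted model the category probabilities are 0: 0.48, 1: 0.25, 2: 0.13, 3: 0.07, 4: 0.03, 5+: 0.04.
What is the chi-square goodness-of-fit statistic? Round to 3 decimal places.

Expected counts E_i = n·p_i: 374×0.48 = 179.52, 374×0.25 = 93.5, 374×0.13 = 48.62, 374×0.07 = 26.18, 374×0.03 = 11.22, 374×0.04 = 14.96.
0: (178 − 179.52)²/179.52 = 2.3104/179.52 = 0.0129
1: (95 − 93.5)²/93.5 = 2.25/93.5 = 0.0241
2: (50 − 48.62)²/48.62 = 1.9044/48.62 = 0.0392
3: (24 − 26.18)²/26.18 = 4.7524/26.18 = 0.1815
4: (14 − 11.22)²/11.22 = 7.7284/11.22 = 0.6888
5+: (13 − 14.96)²/14.96 = 3.8416/14.96 = 0.2568
Sum = 1.203

1.203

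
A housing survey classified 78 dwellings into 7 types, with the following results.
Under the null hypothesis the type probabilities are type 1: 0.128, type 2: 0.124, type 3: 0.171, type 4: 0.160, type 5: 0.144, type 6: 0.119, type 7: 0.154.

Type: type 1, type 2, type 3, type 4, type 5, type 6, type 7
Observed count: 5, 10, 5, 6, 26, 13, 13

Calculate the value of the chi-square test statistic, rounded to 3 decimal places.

Expected counts E_i = n·p_i: 78×0.128 = 9.984, 78×0.124 = 9.672, 78×0.171 = 13.338, 78×0.160 = 12.48, 78×0.144 = 11.232, 78×0.119 = 9.282, 78×0.154 = 12.012.
cat         O        E   (O−E)²/E
type 1      5    9.984     2.4880
type 2     10    9.672     0.0111
type 3      5   13.338     5.2123
type 4      6    12.48     3.3646
type 5     26   11.232    19.4172
type 6     13    9.282     1.4893
type 7     13   12.012     0.0813
Sum = 32.064

32.064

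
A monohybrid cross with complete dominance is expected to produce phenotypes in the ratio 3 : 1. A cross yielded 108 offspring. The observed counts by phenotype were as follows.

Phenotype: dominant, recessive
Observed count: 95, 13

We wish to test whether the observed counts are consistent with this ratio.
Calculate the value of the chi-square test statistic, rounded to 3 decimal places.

Ratio total = 4. Expected counts: 108×3/4 = 81, 108×1/4 = 27.
cat            O        E   (O−E)²/E
dominant      95       81     2.4198
recessive     13       27     7.2593
Sum = 9.679

9.679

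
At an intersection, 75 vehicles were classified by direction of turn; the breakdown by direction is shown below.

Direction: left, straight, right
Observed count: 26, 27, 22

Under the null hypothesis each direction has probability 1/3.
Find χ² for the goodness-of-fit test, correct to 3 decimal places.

Expected count for each of the 3 categories: 75/3 = 25.
cat           O        E   (O−E)²/E
left         26       25     0.0400
straight     27       25     0.1600
right        22       25     0.3600
Sum = 0.560

0.560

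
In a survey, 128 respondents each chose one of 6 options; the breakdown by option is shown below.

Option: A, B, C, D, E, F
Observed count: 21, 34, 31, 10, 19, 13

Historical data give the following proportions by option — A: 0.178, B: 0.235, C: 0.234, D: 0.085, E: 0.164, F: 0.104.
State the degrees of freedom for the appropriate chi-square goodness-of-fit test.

There are k = 6 categories and no parameters were estimated from the data, so df = 6 − 1 = 5.

5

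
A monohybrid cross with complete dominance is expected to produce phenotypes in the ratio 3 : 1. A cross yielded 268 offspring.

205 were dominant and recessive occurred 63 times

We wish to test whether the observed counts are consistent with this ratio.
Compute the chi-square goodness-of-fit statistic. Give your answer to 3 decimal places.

0.318

Ratio total = 4. Expected counts: 268×3/4 = 201, 268×1/4 = 67.
χ² = (205−201)²/201 + (63−67)²/67
   = 0.0796 + 0.2388
Sum = 0.318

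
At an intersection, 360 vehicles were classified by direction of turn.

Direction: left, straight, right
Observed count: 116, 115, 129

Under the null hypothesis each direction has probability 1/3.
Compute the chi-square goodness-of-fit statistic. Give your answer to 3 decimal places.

Expected count for each of the 3 categories: 360/3 = 120.
left: (116 − 120)²/120 = 16/120 = 0.1333
straight: (115 − 120)²/120 = 25/120 = 0.2083
right: (129 − 120)²/120 = 81/120 = 0.6750
Sum = 1.017

1.017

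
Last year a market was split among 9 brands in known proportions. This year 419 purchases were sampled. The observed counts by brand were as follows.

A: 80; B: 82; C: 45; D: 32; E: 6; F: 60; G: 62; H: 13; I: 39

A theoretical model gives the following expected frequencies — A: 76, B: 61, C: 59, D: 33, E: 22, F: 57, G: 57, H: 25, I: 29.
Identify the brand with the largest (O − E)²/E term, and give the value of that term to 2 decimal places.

E, 11.64

A: (80 − 76)²/76 = 16/76 = 0.211
B: (82 − 61)²/61 = 441/61 = 7.230
C: (45 − 59)²/59 = 196/59 = 3.322
D: (32 − 33)²/33 = 1/33 = 0.030
E: (6 − 22)²/22 = 256/22 = 11.636
F: (60 − 57)²/57 = 9/57 = 0.158
G: (62 − 57)²/57 = 25/57 = 0.439
H: (13 − 25)²/25 = 144/25 = 5.760
I: (39 − 29)²/29 = 100/29 = 3.448
The largest term is for E: 11.64.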